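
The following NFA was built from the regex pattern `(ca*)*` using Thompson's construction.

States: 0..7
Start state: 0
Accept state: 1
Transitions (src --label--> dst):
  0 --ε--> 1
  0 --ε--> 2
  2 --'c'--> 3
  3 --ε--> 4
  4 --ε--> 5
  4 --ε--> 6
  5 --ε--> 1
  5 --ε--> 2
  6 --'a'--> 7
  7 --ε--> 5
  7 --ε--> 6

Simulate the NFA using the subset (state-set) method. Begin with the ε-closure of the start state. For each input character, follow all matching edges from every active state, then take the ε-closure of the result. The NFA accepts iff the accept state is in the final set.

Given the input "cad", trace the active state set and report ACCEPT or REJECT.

S₀ = ε-closure({0}) = {0,1,2}
'c' @ 1: {1,2,3,4,5,6}  ✓accept
'a' @ 2: {1,2,5,6,7}  ✓accept
'd' @ 3: {}  — dead — no transitions
final: {}; accept 1 not in set

Answer: REJECT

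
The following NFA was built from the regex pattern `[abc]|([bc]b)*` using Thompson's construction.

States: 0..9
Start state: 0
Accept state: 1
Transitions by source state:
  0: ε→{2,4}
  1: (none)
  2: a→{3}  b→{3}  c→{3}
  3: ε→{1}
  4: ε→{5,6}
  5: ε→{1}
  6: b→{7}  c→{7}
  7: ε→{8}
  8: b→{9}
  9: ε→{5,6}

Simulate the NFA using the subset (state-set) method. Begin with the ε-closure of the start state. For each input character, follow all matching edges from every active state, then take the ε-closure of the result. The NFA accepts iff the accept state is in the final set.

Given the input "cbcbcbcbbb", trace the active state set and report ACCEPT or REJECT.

Answer: ACCEPT

Derivation:
S₀ = ε-closure({0}) = {0,1,2,4,5,6}
'c' @ 1: {1,3,7,8}  (accept∈set)
'b' @ 2: {1,5,6,9}  (accept∈set)
'c' @ 3: {7,8}
'b' @ 4: {1,5,6,9}  (accept∈set)
'c' @ 5: {7,8}
'b' @ 6: {1,5,6,9}  (accept∈set)
'c' @ 7: {7,8}
'b' @ 8: {1,5,6,9}  (accept∈set)
'b' @ 9: {7,8}
'b' @ 10: {1,5,6,9}  (accept∈set)
final: {1,5,6,9}; accept 1 in set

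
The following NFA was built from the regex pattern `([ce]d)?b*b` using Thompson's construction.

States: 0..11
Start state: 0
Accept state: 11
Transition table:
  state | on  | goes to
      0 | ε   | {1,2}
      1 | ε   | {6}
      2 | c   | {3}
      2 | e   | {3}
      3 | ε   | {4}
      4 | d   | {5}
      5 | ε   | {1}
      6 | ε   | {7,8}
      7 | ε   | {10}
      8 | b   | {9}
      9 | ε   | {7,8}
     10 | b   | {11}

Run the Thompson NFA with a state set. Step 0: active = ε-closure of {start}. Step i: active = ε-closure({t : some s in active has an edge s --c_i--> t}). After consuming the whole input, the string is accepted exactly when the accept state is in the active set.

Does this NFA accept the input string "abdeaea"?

start: ε-closure({0}) = {0,1,2,6,7,8,10}
'a' @ 1: {}  — no active states
rest 'bdeaea' ignored (set empty)
after full input: {}  (accept=11 not in)

Answer: REJECT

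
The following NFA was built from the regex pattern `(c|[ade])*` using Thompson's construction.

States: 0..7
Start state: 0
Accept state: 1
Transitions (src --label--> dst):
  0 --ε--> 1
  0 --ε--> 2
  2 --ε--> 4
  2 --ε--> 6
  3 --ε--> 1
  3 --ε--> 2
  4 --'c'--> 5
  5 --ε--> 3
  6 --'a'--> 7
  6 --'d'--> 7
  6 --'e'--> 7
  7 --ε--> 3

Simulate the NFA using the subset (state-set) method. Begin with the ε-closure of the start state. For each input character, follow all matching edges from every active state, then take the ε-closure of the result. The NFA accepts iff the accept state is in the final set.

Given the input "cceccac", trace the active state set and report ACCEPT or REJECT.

initial (ε-close {0}): {0,1,2,4,6}
'c' @ 1: {1,2,3,4,5,6}  ✓accept
'c' @ 2: {1,2,3,4,5,6}  ✓accept
'e' @ 3: {1,2,3,4,6,7}  ✓accept
'c' @ 4: {1,2,3,4,5,6}  ✓accept
'c' @ 5: {1,2,3,4,5,6}  ✓accept
'a' @ 6: {1,2,3,4,6,7}  ✓accept
'c' @ 7: {1,2,3,4,5,6}  ✓accept
end set {1,2,3,4,5,6} — state 1 in

Answer: ACCEPT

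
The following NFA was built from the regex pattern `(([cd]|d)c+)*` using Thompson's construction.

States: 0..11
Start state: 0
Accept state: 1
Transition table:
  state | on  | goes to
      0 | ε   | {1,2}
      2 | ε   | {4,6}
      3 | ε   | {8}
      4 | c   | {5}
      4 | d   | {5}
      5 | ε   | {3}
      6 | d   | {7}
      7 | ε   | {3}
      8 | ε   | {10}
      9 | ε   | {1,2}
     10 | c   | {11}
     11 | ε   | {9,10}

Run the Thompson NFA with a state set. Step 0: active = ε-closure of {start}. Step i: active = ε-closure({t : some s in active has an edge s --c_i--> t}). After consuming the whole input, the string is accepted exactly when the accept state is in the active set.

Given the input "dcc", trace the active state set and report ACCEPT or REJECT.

Answer: ACCEPT

Steps:
S₀ = ε-closure({0}) = {0,1,2,4,6}
'd' @ 1: {3,5,7,8,10}
'c' @ 2: {1,2,4,6,9,10,11}  (accept∈set)
'c' @ 3: {1,2,3,4,5,6,8,9,10,11}  (accept∈set)
after full input: {1,2,3,4,5,6,8,9,10,11}  (accept=1 in)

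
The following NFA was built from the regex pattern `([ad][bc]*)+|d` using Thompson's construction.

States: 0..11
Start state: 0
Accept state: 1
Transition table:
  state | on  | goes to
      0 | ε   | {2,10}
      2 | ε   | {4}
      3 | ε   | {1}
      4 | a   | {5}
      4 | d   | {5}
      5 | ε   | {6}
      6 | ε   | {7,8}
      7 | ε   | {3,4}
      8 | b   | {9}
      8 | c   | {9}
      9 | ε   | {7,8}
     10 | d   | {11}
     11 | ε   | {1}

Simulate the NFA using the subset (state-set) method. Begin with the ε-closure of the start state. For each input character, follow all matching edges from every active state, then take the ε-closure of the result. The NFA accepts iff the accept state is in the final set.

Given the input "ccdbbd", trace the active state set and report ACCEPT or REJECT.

initial (ε-close {0}): {0,2,4,10}
'c' @ 1: {}  — no active states
rest 'cdbbd' ignored (set empty)
end set {} — state 1 not in

Answer: REJECT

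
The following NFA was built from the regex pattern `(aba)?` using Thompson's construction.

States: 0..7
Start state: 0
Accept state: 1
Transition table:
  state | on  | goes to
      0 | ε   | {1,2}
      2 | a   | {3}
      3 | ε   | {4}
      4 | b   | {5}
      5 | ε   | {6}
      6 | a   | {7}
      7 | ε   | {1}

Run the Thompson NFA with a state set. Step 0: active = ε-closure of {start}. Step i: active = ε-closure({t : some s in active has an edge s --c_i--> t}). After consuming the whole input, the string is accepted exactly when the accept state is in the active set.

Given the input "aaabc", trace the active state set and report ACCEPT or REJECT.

start: ε-closure({0}) = {0,1,2}
'a' @ 1: {3,4}
'a' @ 2: {}  — no active states
rest 'abc' ignored (set empty)
end set {} — state 1 not in

Answer: REJECT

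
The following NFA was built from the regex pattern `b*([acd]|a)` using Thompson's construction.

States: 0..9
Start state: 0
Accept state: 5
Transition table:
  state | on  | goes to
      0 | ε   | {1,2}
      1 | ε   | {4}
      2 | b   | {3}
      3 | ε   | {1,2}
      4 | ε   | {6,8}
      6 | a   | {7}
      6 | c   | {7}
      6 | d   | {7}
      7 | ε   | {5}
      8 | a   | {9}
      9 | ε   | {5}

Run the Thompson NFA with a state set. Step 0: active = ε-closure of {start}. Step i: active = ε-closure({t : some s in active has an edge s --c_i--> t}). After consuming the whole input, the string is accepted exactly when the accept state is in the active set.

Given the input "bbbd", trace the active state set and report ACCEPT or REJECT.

S₀ = ε-closure({0}) = {0,1,2,4,6,8}
'b' @ 1: {1,2,3,4,6,8}
'b' @ 2: {1,2,3,4,6,8}
'b' @ 3: {1,2,3,4,6,8}
'd' @ 4: {5,7}  [accepting]
end set {5,7} — state 5 in

Answer: ACCEPT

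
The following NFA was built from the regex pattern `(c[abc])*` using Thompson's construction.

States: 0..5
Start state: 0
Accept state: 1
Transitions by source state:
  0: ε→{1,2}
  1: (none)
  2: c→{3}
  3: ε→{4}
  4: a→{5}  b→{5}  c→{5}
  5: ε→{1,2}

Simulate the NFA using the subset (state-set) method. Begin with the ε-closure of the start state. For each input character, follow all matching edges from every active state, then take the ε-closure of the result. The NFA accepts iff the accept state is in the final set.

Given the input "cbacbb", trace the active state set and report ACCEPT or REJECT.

Answer: REJECT

Steps:
start: ε-closure({0}) = {0,1,2}
'c' @ 1: {3,4}
'b' @ 2: {1,2,5}  (accept∈set)
'a' @ 3: {}  — no active states
rest 'cbb' ignored (set empty)
final: {}; accept 1 not in set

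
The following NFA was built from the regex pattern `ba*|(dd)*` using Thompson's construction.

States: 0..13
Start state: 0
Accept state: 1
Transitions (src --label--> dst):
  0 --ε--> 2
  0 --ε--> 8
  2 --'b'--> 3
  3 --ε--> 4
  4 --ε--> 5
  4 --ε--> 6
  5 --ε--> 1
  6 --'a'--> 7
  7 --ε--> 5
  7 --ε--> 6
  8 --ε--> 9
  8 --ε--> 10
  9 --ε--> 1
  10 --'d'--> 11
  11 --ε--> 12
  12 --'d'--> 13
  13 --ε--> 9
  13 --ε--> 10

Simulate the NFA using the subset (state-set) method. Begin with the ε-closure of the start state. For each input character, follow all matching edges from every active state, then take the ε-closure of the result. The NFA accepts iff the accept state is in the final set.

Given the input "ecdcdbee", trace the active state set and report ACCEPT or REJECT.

initial (ε-close {0}): {0,1,2,8,9,10}
'e' @ 1: {}  — no active states
rest 'cdcdbee' ignored (set empty)
after full input: {}  (accept=1 not in)

Answer: REJECT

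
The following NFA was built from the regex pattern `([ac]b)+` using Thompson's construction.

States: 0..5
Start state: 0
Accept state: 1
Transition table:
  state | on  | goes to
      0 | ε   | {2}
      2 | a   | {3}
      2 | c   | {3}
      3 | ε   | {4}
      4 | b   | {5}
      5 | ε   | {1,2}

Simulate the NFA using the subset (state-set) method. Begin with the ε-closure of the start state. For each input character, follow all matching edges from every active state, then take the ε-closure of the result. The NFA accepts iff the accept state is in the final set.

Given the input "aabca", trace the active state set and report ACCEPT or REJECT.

initial (ε-close {0}): {0,2}
'a' @ 1: {3,4}
'a' @ 2: {}  — no active states
rest 'bca' ignored (set empty)
end set {} — state 1 not in

Answer: REJECT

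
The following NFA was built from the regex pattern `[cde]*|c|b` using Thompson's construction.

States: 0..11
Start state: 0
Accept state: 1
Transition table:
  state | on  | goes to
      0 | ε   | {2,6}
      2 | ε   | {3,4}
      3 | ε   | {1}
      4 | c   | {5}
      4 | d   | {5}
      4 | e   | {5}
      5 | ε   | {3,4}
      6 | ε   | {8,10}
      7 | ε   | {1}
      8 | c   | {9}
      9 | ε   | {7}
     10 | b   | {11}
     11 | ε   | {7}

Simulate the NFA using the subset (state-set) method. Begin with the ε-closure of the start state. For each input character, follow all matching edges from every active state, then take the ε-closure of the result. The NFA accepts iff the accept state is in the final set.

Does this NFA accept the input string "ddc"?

S₀ = ε-closure({0}) = {0,1,2,3,4,6,8,10}
'd' @ 1: {1,3,4,5}  [accepting]
'd' @ 2: {1,3,4,5}  [accepting]
'c' @ 3: {1,3,4,5}  [accepting]
end set {1,3,4,5} — state 1 in

Answer: ACCEPT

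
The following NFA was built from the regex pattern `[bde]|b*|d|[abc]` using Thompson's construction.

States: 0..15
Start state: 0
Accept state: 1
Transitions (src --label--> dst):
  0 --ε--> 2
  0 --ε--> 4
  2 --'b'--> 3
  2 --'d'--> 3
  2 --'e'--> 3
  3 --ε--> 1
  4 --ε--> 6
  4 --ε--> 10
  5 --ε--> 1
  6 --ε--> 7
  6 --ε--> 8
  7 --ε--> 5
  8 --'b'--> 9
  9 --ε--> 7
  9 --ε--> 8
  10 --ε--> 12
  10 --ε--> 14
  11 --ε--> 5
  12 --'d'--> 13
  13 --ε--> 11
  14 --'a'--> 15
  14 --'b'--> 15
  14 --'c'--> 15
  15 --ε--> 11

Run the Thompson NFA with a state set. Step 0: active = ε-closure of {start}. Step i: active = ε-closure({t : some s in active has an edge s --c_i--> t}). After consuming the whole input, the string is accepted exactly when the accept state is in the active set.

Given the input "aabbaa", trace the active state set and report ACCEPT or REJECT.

Answer: REJECT

Derivation:
start: ε-closure({0}) = {0,1,2,4,5,6,7,8,10,12,14}
'a' @ 1: {1,5,11,15}  [accepting]
'a' @ 2: {}  — dead — no transitions
rest 'bbaa' ignored (set empty)
after full input: {}  (accept=1 not in)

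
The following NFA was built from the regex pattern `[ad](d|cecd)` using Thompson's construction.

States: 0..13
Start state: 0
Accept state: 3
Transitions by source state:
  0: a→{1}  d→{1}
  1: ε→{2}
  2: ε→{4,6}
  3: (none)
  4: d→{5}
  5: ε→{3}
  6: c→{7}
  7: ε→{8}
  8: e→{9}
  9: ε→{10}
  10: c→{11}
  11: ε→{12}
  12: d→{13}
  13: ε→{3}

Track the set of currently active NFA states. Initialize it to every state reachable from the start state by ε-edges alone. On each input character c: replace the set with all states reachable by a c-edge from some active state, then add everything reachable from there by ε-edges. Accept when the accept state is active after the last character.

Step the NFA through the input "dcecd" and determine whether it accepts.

initial (ε-close {0}): {0}
'd' @ 1: {1,2,4,6}
'c' @ 2: {7,8}
'e' @ 3: {9,10}
'c' @ 4: {11,12}
'd' @ 5: {3,13}  ✓accept
after full input: {3,13}  (accept=3 in)

Answer: ACCEPT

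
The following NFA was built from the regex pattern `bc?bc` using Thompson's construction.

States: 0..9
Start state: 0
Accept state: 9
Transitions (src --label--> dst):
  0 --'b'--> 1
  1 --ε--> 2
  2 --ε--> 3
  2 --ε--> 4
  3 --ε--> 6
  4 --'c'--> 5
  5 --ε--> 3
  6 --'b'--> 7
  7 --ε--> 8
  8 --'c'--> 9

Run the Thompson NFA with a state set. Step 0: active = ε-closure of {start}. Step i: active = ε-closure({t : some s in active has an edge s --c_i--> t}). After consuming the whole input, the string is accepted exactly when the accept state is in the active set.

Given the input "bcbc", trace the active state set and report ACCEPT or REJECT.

Answer: ACCEPT

Trace:
start: ε-closure({0}) = {0}
'b' @ 1: {1,2,3,4,6}
'c' @ 2: {3,5,6}
'b' @ 3: {7,8}
'c' @ 4: {9}  (accept∈set)
final: {9}; accept 9 in set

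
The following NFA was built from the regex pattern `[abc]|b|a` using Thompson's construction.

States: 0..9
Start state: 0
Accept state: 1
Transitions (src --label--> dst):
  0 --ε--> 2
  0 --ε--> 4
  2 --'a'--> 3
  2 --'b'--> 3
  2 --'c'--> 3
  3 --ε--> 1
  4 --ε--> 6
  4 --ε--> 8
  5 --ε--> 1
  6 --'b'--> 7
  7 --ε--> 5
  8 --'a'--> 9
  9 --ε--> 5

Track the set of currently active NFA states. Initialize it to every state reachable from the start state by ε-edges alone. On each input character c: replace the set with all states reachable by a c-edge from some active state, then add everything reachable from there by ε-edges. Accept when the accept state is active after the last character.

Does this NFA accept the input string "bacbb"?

initial (ε-close {0}): {0,2,4,6,8}
'b' @ 1: {1,3,5,7}  [accepting]
'a' @ 2: {}  — dead — no transitions
rest 'cbb' ignored (set empty)
end set {} — state 1 not in

Answer: REJECT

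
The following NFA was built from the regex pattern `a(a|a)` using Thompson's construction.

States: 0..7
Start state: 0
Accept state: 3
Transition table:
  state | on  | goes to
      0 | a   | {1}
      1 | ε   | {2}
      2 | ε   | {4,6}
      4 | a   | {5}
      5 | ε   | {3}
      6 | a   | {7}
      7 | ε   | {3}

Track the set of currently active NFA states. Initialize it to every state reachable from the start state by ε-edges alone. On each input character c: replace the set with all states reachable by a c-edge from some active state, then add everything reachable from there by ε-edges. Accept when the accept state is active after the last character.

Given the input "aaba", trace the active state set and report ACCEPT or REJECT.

start: ε-closure({0}) = {0}
'a' @ 1: {1,2,4,6}
'a' @ 2: {3,5,7}  ✓accept
'b' @ 3: {}  — no active states
rest 'a' ignored (set empty)
after full input: {}  (accept=3 not in)

Answer: REJECT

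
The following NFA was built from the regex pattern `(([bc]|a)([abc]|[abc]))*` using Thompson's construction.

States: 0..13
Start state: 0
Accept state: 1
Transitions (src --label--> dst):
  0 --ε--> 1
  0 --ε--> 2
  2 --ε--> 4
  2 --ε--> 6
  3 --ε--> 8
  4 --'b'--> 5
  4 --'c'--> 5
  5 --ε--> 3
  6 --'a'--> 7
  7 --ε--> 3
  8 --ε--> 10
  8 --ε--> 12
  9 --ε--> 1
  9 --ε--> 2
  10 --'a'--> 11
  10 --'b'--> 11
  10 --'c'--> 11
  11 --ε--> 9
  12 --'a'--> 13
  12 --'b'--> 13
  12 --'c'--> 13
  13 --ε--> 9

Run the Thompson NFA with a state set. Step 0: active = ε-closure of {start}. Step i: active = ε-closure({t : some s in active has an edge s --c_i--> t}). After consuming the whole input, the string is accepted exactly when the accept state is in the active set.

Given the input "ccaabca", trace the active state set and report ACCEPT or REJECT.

S₀ = ε-closure({0}) = {0,1,2,4,6}
'c' @ 1: {3,5,8,10,12}
'c' @ 2: {1,2,4,6,9,11,13}  ✓accept
'a' @ 3: {3,7,8,10,12}
'a' @ 4: {1,2,4,6,9,11,13}  ✓accept
'b' @ 5: {3,5,8,10,12}
'c' @ 6: {1,2,4,6,9,11,13}  ✓accept
'a' @ 7: {3,7,8,10,12}
after full input: {3,7,8,10,12}  (accept=1 not in)

Answer: REJECT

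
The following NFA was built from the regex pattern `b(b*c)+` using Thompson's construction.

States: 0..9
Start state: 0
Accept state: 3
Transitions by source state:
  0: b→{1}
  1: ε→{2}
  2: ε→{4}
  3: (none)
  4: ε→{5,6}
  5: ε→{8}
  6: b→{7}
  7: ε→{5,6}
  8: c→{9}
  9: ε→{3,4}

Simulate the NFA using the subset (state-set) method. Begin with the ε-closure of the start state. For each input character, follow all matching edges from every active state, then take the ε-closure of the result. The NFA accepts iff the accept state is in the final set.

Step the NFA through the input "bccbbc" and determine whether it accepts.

Answer: ACCEPT

Derivation:
S₀ = ε-closure({0}) = {0}
'b' @ 1: {1,2,4,5,6,8}
'c' @ 2: {3,4,5,6,8,9}  [accepting]
'c' @ 3: {3,4,5,6,8,9}  [accepting]
'b' @ 4: {5,6,7,8}
'b' @ 5: {5,6,7,8}
'c' @ 6: {3,4,5,6,8,9}  [accepting]
final: {3,4,5,6,8,9}; accept 3 in set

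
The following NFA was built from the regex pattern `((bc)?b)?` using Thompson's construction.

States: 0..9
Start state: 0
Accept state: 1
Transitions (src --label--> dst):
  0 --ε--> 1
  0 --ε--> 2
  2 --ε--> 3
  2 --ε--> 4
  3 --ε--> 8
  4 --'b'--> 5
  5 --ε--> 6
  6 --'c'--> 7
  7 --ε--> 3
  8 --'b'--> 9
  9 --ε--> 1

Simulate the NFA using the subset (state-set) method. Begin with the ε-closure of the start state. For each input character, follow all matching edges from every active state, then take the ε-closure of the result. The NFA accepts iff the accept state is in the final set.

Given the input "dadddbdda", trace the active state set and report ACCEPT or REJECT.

Answer: REJECT

Trace:
initial (ε-close {0}): {0,1,2,3,4,8}
'd' @ 1: {}  — no active states
rest 'adddbdda' ignored (set empty)
after full input: {}  (accept=1 not in)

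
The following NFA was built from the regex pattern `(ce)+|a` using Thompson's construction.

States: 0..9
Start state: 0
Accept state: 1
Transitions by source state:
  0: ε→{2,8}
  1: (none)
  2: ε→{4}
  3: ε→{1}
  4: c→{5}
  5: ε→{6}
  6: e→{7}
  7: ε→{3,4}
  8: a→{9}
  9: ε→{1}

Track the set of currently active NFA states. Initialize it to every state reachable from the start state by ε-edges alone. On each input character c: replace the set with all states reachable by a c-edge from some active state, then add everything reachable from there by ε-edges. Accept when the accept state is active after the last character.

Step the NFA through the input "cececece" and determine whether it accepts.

Answer: ACCEPT

Steps:
initial (ε-close {0}): {0,2,4,8}
'c' @ 1: {5,6}
'e' @ 2: {1,3,4,7}  (accept∈set)
'c' @ 3: {5,6}
'e' @ 4: {1,3,4,7}  (accept∈set)
'c' @ 5: {5,6}
'e' @ 6: {1,3,4,7}  (accept∈set)
'c' @ 7: {5,6}
'e' @ 8: {1,3,4,7}  (accept∈set)
after full input: {1,3,4,7}  (accept=1 in)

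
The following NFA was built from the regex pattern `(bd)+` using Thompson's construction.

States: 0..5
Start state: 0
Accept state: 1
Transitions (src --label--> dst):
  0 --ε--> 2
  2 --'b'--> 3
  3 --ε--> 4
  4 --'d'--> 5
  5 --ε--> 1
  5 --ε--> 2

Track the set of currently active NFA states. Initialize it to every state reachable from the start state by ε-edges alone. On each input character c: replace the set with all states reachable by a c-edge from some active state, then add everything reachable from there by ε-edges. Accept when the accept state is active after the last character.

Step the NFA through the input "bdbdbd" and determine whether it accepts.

start: ε-closure({0}) = {0,2}
'b' @ 1: {3,4}
'd' @ 2: {1,2,5}  (accept∈set)
'b' @ 3: {3,4}
'd' @ 4: {1,2,5}  (accept∈set)
'b' @ 5: {3,4}
'd' @ 6: {1,2,5}  (accept∈set)
end set {1,2,5} — state 1 in

Answer: ACCEPT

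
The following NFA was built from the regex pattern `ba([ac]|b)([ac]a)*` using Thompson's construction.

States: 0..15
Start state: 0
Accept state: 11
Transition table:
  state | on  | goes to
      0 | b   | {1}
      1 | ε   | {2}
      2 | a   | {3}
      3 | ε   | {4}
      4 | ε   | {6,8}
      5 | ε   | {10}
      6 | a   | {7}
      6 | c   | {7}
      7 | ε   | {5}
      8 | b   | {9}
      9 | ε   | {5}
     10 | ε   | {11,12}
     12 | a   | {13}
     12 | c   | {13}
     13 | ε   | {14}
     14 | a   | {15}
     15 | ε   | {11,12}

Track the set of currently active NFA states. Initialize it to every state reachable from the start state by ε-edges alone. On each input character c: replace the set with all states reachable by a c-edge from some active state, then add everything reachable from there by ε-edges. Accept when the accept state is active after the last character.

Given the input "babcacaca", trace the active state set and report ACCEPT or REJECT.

start: ε-closure({0}) = {0}
'b' @ 1: {1,2}
'a' @ 2: {3,4,6,8}
'b' @ 3: {5,9,10,11,12}  (accept∈set)
'c' @ 4: {13,14}
'a' @ 5: {11,12,15}  (accept∈set)
'c' @ 6: {13,14}
'a' @ 7: {11,12,15}  (accept∈set)
'c' @ 8: {13,14}
'a' @ 9: {11,12,15}  (accept∈set)
final: {11,12,15}; accept 11 in set

Answer: ACCEPT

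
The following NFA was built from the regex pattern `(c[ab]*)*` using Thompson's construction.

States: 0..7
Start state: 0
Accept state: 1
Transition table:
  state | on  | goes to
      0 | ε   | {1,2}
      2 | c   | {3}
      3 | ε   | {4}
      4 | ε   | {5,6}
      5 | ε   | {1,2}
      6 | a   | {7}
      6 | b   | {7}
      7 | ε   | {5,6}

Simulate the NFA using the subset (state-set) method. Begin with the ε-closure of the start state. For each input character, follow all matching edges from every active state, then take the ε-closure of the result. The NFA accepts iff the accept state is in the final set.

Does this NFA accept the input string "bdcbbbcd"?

Answer: REJECT

Derivation:
initial (ε-close {0}): {0,1,2}
'b' @ 1: {}  — dead — no transitions
rest 'dcbbbcd' ignored (set empty)
final: {}; accept 1 not in set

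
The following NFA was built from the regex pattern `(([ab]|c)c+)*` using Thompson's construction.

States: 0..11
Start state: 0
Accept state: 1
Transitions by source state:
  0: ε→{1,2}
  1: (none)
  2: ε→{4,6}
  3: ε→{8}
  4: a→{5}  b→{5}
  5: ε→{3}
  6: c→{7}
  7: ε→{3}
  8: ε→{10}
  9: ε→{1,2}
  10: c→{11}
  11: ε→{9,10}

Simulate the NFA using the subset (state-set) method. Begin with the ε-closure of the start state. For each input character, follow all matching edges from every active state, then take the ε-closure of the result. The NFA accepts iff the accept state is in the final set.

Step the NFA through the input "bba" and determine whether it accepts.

start: ε-closure({0}) = {0,1,2,4,6}
'b' @ 1: {3,5,8,10}
'b' @ 2: {}  — dead — no transitions
rest 'a' ignored (set empty)
after full input: {}  (accept=1 not in)

Answer: REJECT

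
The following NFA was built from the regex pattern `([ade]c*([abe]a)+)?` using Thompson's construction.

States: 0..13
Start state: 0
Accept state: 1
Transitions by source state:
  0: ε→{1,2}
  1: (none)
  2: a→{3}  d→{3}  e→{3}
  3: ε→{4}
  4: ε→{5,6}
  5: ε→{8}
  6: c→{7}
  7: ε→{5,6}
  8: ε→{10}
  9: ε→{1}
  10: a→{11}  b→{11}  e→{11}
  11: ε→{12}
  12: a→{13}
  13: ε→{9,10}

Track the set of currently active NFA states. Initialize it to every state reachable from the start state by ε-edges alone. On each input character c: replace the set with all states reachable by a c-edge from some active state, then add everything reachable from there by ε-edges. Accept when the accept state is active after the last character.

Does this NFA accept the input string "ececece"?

S₀ = ε-closure({0}) = {0,1,2}
'e' @ 1: {3,4,5,6,8,10}
'c' @ 2: {5,6,7,8,10}
'e' @ 3: {11,12}
'c' @ 4: {}  — no active states
rest 'ece' ignored (set empty)
after full input: {}  (accept=1 not in)

Answer: REJECT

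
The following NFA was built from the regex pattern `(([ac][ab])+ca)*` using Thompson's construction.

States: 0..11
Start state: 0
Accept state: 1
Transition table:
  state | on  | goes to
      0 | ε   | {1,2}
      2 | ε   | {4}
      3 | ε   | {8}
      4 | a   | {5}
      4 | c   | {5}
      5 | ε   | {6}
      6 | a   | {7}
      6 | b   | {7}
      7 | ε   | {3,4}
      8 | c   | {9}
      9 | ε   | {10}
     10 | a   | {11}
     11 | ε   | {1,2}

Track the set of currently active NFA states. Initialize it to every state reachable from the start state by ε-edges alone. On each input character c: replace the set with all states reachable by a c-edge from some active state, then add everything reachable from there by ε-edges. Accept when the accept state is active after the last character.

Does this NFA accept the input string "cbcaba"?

Answer: REJECT

Derivation:
initial (ε-close {0}): {0,1,2,4}
'c' @ 1: {5,6}
'b' @ 2: {3,4,7,8}
'c' @ 3: {5,6,9,10}
'a' @ 4: {1,2,3,4,7,8,11}  [accepting]
'b' @ 5: {}  — no active states
rest 'a' ignored (set empty)
after full input: {}  (accept=1 not in)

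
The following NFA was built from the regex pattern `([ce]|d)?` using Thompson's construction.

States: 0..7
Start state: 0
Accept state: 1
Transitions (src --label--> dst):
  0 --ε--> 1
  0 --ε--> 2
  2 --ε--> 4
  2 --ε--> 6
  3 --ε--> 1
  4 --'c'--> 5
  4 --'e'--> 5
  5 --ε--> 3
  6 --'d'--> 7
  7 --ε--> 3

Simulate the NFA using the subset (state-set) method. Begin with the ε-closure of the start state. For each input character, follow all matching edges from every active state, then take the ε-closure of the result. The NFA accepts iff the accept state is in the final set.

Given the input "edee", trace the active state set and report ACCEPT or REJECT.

start: ε-closure({0}) = {0,1,2,4,6}
'e' @ 1: {1,3,5}  [accepting]
'd' @ 2: {}  — state set empty
rest 'ee' ignored (set empty)
final: {}; accept 1 not in set

Answer: REJECT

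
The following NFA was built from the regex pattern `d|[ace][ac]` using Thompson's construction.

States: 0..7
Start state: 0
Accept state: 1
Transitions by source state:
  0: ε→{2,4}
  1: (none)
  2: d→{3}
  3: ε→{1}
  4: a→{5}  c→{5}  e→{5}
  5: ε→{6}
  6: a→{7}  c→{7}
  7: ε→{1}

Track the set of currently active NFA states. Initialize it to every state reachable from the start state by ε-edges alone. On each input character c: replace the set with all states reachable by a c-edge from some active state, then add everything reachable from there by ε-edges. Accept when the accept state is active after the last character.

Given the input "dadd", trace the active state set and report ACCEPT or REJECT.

start: ε-closure({0}) = {0,2,4}
'd' @ 1: {1,3}  ✓accept
'a' @ 2: {}  — dead — no transitions
rest 'dd' ignored (set empty)
final: {}; accept 1 not in set

Answer: REJECT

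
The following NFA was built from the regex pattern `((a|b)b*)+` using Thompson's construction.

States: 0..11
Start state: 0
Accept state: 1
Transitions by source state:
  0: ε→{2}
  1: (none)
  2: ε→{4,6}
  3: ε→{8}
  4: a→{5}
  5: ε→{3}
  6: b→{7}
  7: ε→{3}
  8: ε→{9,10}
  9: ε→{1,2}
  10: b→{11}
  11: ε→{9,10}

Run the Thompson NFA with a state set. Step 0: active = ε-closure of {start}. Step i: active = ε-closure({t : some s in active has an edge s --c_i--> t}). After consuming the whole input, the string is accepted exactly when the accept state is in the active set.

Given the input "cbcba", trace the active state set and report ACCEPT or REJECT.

Answer: REJECT

Steps:
start: ε-closure({0}) = {0,2,4,6}
'c' @ 1: {}  — dead — no transitions
rest 'bcba' ignored (set empty)
after full input: {}  (accept=1 not in)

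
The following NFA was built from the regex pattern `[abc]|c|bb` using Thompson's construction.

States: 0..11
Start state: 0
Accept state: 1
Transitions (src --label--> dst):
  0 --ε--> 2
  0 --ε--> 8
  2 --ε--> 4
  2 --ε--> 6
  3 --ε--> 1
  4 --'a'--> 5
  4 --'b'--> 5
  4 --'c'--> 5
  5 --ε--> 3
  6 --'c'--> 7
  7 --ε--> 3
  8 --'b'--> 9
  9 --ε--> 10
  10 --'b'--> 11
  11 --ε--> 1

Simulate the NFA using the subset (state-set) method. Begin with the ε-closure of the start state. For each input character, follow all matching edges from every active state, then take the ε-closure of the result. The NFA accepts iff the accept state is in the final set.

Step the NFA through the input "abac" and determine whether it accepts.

start: ε-closure({0}) = {0,2,4,6,8}
'a' @ 1: {1,3,5}  ✓accept
'b' @ 2: {}  — state set empty
rest 'ac' ignored (set empty)
end set {} — state 1 not in

Answer: REJECT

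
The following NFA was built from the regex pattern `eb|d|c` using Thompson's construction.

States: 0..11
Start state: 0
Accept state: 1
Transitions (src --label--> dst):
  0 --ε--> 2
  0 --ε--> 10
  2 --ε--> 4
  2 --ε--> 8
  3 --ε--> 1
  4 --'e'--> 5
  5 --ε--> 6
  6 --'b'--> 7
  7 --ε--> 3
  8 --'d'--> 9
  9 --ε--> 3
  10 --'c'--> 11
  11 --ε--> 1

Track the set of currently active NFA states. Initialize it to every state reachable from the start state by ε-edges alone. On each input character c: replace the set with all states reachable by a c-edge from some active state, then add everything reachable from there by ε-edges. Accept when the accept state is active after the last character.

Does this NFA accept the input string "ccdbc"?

Answer: REJECT

Trace:
S₀ = ε-closure({0}) = {0,2,4,8,10}
'c' @ 1: {1,11}  (accept∈set)
'c' @ 2: {}  — no active states
rest 'dbc' ignored (set empty)
end set {} — state 1 not in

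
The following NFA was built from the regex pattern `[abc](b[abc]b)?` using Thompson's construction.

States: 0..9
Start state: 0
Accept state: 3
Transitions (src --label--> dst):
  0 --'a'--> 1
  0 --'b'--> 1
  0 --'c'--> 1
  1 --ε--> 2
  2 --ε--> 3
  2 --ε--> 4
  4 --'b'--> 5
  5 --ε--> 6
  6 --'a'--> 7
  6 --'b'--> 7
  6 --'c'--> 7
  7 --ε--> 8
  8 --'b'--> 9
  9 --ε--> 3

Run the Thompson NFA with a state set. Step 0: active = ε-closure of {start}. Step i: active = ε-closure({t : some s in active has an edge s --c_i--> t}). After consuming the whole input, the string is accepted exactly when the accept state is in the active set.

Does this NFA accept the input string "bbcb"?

S₀ = ε-closure({0}) = {0}
'b' @ 1: {1,2,3,4}  [accepting]
'b' @ 2: {5,6}
'c' @ 3: {7,8}
'b' @ 4: {3,9}  [accepting]
after full input: {3,9}  (accept=3 in)

Answer: ACCEPT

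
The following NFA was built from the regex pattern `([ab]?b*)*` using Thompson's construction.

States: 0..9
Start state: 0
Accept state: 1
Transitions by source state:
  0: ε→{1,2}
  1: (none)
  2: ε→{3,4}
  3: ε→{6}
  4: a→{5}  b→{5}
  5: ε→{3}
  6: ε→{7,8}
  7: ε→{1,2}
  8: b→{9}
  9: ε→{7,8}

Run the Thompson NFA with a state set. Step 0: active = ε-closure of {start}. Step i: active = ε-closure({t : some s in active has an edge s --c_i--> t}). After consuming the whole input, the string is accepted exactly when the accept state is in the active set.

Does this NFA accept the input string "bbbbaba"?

Answer: ACCEPT

Trace:
initial (ε-close {0}): {0,1,2,3,4,6,7,8}
'b' @ 1: {1,2,3,4,5,6,7,8,9}  ✓accept
'b' @ 2: {1,2,3,4,5,6,7,8,9}  ✓accept
'b' @ 3: {1,2,3,4,5,6,7,8,9}  ✓accept
'b' @ 4: {1,2,3,4,5,6,7,8,9}  ✓accept
'a' @ 5: {1,2,3,4,5,6,7,8}  ✓accept
'b' @ 6: {1,2,3,4,5,6,7,8,9}  ✓accept
'a' @ 7: {1,2,3,4,5,6,7,8}  ✓accept
final: {1,2,3,4,5,6,7,8}; accept 1 in set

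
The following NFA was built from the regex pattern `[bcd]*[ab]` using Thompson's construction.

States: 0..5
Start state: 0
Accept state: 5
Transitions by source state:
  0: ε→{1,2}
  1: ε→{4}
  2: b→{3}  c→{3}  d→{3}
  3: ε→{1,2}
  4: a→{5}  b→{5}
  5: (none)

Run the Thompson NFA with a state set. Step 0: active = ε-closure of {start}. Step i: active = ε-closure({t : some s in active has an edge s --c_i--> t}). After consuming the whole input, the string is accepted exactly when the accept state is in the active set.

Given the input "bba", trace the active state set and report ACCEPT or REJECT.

start: ε-closure({0}) = {0,1,2,4}
'b' @ 1: {1,2,3,4,5}  (accept∈set)
'b' @ 2: {1,2,3,4,5}  (accept∈set)
'a' @ 3: {5}  (accept∈set)
end set {5} — state 5 in

Answer: ACCEPT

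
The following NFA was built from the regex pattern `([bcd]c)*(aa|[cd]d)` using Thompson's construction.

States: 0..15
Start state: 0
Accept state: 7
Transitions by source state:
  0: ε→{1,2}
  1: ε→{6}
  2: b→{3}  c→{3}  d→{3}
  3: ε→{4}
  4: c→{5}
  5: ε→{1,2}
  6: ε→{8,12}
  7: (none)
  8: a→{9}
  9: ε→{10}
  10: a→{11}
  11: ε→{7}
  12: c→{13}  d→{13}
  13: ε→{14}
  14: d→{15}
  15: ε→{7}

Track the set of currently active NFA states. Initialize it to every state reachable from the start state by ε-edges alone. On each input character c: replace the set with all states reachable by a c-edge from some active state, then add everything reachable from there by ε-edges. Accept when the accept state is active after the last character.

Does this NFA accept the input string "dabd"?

initial (ε-close {0}): {0,1,2,6,8,12}
'd' @ 1: {3,4,13,14}
'a' @ 2: {}  — dead — no transitions
rest 'bd' ignored (set empty)
final: {}; accept 7 not in set

Answer: REJECT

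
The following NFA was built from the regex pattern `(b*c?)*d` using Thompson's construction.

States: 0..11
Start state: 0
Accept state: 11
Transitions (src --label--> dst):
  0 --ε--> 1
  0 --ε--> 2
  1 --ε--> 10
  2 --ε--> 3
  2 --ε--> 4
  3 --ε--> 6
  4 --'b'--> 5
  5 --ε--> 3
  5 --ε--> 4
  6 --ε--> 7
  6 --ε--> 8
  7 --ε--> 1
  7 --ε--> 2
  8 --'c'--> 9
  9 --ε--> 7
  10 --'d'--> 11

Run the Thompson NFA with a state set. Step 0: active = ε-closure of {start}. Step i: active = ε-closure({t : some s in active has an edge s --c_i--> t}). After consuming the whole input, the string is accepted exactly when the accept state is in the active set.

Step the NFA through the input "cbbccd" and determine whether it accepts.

Answer: ACCEPT

Derivation:
S₀ = ε-closure({0}) = {0,1,2,3,4,6,7,8,10}
'c' @ 1: {1,2,3,4,6,7,8,9,10}
'b' @ 2: {1,2,3,4,5,6,7,8,10}
'b' @ 3: {1,2,3,4,5,6,7,8,10}
'c' @ 4: {1,2,3,4,6,7,8,9,10}
'c' @ 5: {1,2,3,4,6,7,8,9,10}
'd' @ 6: {11}  ✓accept
final: {11}; accept 11 in set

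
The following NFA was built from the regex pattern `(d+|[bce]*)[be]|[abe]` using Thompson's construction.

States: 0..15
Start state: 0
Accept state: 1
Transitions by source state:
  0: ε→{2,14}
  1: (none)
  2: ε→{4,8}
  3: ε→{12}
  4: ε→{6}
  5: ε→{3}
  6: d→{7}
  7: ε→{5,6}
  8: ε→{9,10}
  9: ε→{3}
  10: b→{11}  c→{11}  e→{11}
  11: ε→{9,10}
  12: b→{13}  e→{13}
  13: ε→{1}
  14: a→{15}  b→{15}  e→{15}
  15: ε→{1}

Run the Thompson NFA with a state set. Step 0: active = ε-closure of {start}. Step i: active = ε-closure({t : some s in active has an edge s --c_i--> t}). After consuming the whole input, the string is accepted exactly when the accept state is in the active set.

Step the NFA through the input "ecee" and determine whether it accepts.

S₀ = ε-closure({0}) = {0,2,3,4,6,8,9,10,12,14}
'e' @ 1: {1,3,9,10,11,12,13,15}  [accepting]
'c' @ 2: {3,9,10,11,12}
'e' @ 3: {1,3,9,10,11,12,13}  [accepting]
'e' @ 4: {1,3,9,10,11,12,13}  [accepting]
after full input: {1,3,9,10,11,12,13}  (accept=1 in)

Answer: ACCEPT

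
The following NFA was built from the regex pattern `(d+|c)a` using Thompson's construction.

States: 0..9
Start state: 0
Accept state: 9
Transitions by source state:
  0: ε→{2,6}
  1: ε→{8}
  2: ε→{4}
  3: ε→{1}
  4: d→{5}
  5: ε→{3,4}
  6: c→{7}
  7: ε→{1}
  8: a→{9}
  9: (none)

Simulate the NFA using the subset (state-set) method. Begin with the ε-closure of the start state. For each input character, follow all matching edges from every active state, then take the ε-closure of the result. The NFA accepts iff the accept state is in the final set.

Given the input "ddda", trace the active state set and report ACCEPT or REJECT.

Answer: ACCEPT

Derivation:
start: ε-closure({0}) = {0,2,4,6}
'd' @ 1: {1,3,4,5,8}
'd' @ 2: {1,3,4,5,8}
'd' @ 3: {1,3,4,5,8}
'a' @ 4: {9}  ✓accept
after full input: {9}  (accept=9 in)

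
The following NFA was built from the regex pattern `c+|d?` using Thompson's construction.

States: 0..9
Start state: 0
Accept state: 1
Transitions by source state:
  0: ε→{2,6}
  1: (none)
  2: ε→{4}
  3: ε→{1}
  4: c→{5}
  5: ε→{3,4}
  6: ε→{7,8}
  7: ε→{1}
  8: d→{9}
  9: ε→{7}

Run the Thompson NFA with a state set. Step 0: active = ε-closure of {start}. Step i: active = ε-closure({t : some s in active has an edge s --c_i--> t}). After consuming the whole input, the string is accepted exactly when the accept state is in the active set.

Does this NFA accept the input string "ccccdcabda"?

start: ε-closure({0}) = {0,1,2,4,6,7,8}
'c' @ 1: {1,3,4,5}  (accept∈set)
'c' @ 2: {1,3,4,5}  (accept∈set)
'c' @ 3: {1,3,4,5}  (accept∈set)
'c' @ 4: {1,3,4,5}  (accept∈set)
'd' @ 5: {}  — no active states
rest 'cabda' ignored (set empty)
final: {}; accept 1 not in set

Answer: REJECT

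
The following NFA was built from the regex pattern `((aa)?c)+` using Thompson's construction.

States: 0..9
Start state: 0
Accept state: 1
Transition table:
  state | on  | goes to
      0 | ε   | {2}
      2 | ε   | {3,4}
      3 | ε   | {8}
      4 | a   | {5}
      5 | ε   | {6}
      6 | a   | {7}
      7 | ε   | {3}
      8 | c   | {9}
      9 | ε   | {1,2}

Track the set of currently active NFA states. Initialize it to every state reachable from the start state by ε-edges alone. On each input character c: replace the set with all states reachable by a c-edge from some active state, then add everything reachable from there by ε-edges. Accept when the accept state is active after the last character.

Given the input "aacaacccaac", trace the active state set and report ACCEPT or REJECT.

Answer: ACCEPT

Steps:
S₀ = ε-closure({0}) = {0,2,3,4,8}
'a' @ 1: {5,6}
'a' @ 2: {3,7,8}
'c' @ 3: {1,2,3,4,8,9}  [accepting]
'a' @ 4: {5,6}
'a' @ 5: {3,7,8}
'c' @ 6: {1,2,3,4,8,9}  [accepting]
'c' @ 7: {1,2,3,4,8,9}  [accepting]
'c' @ 8: {1,2,3,4,8,9}  [accepting]
'a' @ 9: {5,6}
'a' @ 10: {3,7,8}
'c' @ 11: {1,2,3,4,8,9}  [accepting]
after full input: {1,2,3,4,8,9}  (accept=1 in)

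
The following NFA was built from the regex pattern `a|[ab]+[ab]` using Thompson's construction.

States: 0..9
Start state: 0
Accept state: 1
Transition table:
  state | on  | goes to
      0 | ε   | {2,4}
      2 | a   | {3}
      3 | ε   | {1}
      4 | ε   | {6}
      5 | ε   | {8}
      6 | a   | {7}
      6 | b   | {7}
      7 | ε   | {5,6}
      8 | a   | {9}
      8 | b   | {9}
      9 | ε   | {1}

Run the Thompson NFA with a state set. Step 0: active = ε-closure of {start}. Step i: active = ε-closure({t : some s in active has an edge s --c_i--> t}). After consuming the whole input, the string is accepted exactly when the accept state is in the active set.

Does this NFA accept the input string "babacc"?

Answer: REJECT

Steps:
initial (ε-close {0}): {0,2,4,6}
'b' @ 1: {5,6,7,8}
'a' @ 2: {1,5,6,7,8,9}  [accepting]
'b' @ 3: {1,5,6,7,8,9}  [accepting]
'a' @ 4: {1,5,6,7,8,9}  [accepting]
'c' @ 5: {}  — no active states
rest 'c' ignored (set empty)
final: {}; accept 1 not in set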